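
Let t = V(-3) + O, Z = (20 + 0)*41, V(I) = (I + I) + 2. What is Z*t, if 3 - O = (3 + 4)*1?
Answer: -6560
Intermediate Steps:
V(I) = 2 + 2*I (V(I) = 2*I + 2 = 2 + 2*I)
O = -4 (O = 3 - (3 + 4) = 3 - 7 = -4)
Z = 820 (Z = 20*41 = 820)
t = -8 (t = (2 + 2*(-3)) - 4 = (2 - 6) - 4 = -4 - 4 = -8)
Z*t = 820*(-8) = -6560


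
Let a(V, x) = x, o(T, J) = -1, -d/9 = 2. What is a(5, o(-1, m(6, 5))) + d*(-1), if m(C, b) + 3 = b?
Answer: 17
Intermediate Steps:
d = -18 (d = -9*2 = -18)
m(C, b) = -3 + b
a(5, o(-1, m(6, 5))) + d*(-1) = -1 - 18*(-1) = -1 + 18 = 17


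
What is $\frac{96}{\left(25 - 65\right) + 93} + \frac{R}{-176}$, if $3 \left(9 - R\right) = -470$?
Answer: $\frac{24347}{27984} \approx 0.87003$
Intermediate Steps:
$R = \frac{497}{3}$ ($R = 9 - - \frac{470}{3} = 9 + \frac{470}{3} = \frac{497}{3} \approx 165.67$)
$\frac{96}{\left(25 - 65\right) + 93} + \frac{R}{-176} = \frac{96}{\left(25 - 65\right) + 93} + \frac{497}{3 \left(-176\right)} = \frac{96}{-40 + 93} + \frac{497}{3} \left(- \frac{1}{176}\right) = \frac{96}{53} - \frac{497}{528} = \frac{24347}{27984}$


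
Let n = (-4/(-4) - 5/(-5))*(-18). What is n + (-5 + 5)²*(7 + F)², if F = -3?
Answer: -36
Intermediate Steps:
n = -36 (n = (-4*(-¼) - 5*(-⅕))*(-18) = (1 + 1)*(-18) = 2*(-18) = -36)
n + (-5 + 5)²*(7 + F)² = -36 + (-5 + 5)²*(7 - 3)² = -36 + 0²*4² = -36 + 0*16 = -36 + 0 = -36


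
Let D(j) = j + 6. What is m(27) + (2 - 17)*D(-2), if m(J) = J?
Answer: -33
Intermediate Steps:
D(j) = 6 + j
m(27) + (2 - 17)*D(-2) = 27 + (2 - 17)*(6 - 2) = 27 - 15*4 = 27 - 60 = -33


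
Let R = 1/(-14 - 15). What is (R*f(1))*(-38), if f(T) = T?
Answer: 38/29 ≈ 1.3103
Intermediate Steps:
R = -1/29 (R = 1/(-29) = -1/29 ≈ -0.034483)
(R*f(1))*(-38) = -1/29*1*(-38) = -1/29*(-38) = 38/29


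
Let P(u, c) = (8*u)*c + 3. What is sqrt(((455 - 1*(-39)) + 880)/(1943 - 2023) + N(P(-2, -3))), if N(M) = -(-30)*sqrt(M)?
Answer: sqrt(-6870 + 12000*sqrt(51))/20 ≈ 14.038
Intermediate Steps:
P(u, c) = 3 + 8*c*u (P(u, c) = 8*c*u + 3 = 3 + 8*c*u)
N(M) = 30*sqrt(M)
sqrt(((455 - 1*(-39)) + 880)/(1943 - 2023) + N(P(-2, -3))) = sqrt(((455 - 1*(-39)) + 880)/(1943 - 2023) + 30*sqrt(3 + 8*(-3)*(-2))) = sqrt(((455 + 39) + 880)/(-80) + 30*sqrt(3 + 48)) = sqrt((494 + 880)*(-1/80) + 30*sqrt(51)) = sqrt(1374*(-1/80) + 30*sqrt(51)) = sqrt(-687/40 + 30*sqrt(51))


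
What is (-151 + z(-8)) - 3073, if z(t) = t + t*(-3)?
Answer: -3208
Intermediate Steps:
z(t) = -2*t (z(t) = t - 3*t = -2*t)
(-151 + z(-8)) - 3073 = (-151 - 2*(-8)) - 3073 = (-151 + 16) - 3073 = -135 - 3073 = -3208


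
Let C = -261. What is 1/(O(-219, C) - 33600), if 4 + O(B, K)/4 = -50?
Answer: -1/33816 ≈ -2.9572e-5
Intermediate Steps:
O(B, K) = -216 (O(B, K) = -16 + 4*(-50) = -16 - 200 = -216)
1/(O(-219, C) - 33600) = 1/(-216 - 33600) = 1/(-33816) = -1/33816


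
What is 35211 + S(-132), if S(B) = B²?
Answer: 52635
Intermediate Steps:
35211 + S(-132) = 35211 + (-132)² = 35211 + 17424 = 52635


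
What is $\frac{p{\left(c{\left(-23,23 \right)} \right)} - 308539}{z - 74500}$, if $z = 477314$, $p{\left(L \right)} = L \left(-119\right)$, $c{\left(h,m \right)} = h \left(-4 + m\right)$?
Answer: $- \frac{128268}{201407} \approx -0.63686$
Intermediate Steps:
$p{\left(L \right)} = - 119 L$
$\frac{p{\left(c{\left(-23,23 \right)} \right)} - 308539}{z - 74500} = \frac{- 119 \left(- 23 \left(-4 + 23\right)\right) - 308539}{477314 - 74500} = \frac{- 119 \left(\left(-23\right) 19\right) - 308539}{402814} = \left(\left(-119\right) \left(-437\right) - 308539\right) \frac{1}{402814} = \left(52003 - 308539\right) \frac{1}{402814} = \left(-256536\right) \frac{1}{402814} = - \frac{128268}{201407}$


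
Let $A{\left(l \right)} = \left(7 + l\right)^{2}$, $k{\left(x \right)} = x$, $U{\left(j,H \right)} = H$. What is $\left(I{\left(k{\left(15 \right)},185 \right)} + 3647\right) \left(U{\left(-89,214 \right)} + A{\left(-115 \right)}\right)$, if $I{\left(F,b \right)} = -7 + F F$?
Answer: $45908470$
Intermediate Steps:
$I{\left(F,b \right)} = -7 + F^{2}$
$\left(I{\left(k{\left(15 \right)},185 \right)} + 3647\right) \left(U{\left(-89,214 \right)} + A{\left(-115 \right)}\right) = \left(\left(-7 + 15^{2}\right) + 3647\right) \left(214 + \left(7 - 115\right)^{2}\right) = \left(\left(-7 + 225\right) + 3647\right) \left(214 + \left(-108\right)^{2}\right) = \left(218 + 3647\right) \left(214 + 11664\right) = 3865 \cdot 11878 = 45908470$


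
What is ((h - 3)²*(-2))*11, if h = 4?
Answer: -22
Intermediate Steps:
((h - 3)²*(-2))*11 = ((4 - 3)²*(-2))*11 = (1²*(-2))*11 = (1*(-2))*11 = -2*11 = -22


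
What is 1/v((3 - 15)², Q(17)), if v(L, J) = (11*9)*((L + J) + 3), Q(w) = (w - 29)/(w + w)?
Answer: 17/246807 ≈ 6.8880e-5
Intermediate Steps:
Q(w) = (-29 + w)/(2*w) (Q(w) = (-29 + w)/((2*w)) = (-29 + w)*(1/(2*w)) = (-29 + w)/(2*w))
v(L, J) = 297 + 99*J + 99*L (v(L, J) = 99*((J + L) + 3) = 99*(3 + J + L) = 297 + 99*J + 99*L)
1/v((3 - 15)², Q(17)) = 1/(297 + 99*((½)*(-29 + 17)/17) + 99*(3 - 15)²) = 1/(297 + 99*((½)*(1/17)*(-12)) + 99*(-12)²) = 1/(297 + 99*(-6/17) + 99*144) = 1/(297 - 594/17 + 14256) = 1/(246807/17) = 17/246807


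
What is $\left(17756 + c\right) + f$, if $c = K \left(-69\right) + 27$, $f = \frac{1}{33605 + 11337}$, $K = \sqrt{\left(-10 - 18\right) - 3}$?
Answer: $\frac{799203587}{44942} - 69 i \sqrt{31} \approx 17783.0 - 384.18 i$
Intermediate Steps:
$K = i \sqrt{31}$ ($K = \sqrt{-28 - 3} = \sqrt{-31} = i \sqrt{31} \approx 5.5678 i$)
$f = \frac{1}{44942} \approx 2.2251 \cdot 10^{-5}$
$c = 27 - 69 i \sqrt{31}$ ($c = i \sqrt{31} \left(-69\right) + 27 = - 69 i \sqrt{31} + 27 = 27 - 69 i \sqrt{31} \approx 27.0 - 384.18 i$)
$\left(17756 + c\right) + f = \left(17756 + \left(27 - 69 i \sqrt{31}\right)\right) + \frac{1}{44942} = \left(17783 - 69 i \sqrt{31}\right) + \frac{1}{44942} = \frac{799203587}{44942} - 69 i \sqrt{31}$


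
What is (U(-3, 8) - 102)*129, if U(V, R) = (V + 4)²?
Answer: -13029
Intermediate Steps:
U(V, R) = (4 + V)²
(U(-3, 8) - 102)*129 = ((4 - 3)² - 102)*129 = (1² - 102)*129 = (1 - 102)*129 = -101*129 = -13029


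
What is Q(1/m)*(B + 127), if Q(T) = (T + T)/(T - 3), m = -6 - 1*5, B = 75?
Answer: 202/17 ≈ 11.882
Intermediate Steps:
m = -11 (m = -6 - 5 = -11)
Q(T) = 2*T/(-3 + T) (Q(T) = (2*T)/(-3 + T) = 2*T/(-3 + T))
Q(1/m)*(B + 127) = (2/(-11*(-3 + 1/(-11))))*(75 + 127) = (2*(-1/11)/(-3 - 1/11))*202 = (2*(-1/11)/(-34/11))*202 = (2*(-1/11)*(-11/34))*202 = (1/17)*202 = 202/17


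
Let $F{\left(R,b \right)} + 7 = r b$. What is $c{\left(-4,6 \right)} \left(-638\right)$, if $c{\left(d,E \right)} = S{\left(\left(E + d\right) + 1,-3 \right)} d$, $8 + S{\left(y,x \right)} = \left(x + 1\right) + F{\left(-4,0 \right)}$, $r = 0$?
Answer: $-43384$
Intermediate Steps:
$F{\left(R,b \right)} = -7$ ($F{\left(R,b \right)} = -7 + 0 b = -7 + 0 = -7$)
$S{\left(y,x \right)} = -14 + x$ ($S{\left(y,x \right)} = -8 + \left(\left(x + 1\right) - 7\right) = -8 + \left(\left(1 + x\right) - 7\right) = -8 + \left(-6 + x\right) = -14 + x$)
$c{\left(d,E \right)} = - 17 d$ ($c{\left(d,E \right)} = \left(-14 - 3\right) d = - 17 d$)
$c{\left(-4,6 \right)} \left(-638\right) = \left(-17\right) \left(-4\right) \left(-638\right) = 68 \left(-638\right) = -43384$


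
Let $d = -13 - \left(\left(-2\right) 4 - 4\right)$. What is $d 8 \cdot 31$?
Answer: $-248$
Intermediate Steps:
$d = -1$ ($d = -13 - \left(-8 - 4\right) = -13 - -12 = -13 + 12 = -1$)
$d 8 \cdot 31 = \left(-1\right) 8 \cdot 31 = \left(-8\right) 31 = -248$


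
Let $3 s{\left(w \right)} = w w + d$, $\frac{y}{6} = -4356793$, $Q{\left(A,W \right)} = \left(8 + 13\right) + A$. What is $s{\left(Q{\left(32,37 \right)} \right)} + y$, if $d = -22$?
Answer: $-26139829$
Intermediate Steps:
$Q{\left(A,W \right)} = 21 + A$
$y = -26140758$ ($y = 6 \left(-4356793\right) = -26140758$)
$s{\left(w \right)} = - \frac{22}{3} + \frac{w^{2}}{3}$ ($s{\left(w \right)} = \frac{w w - 22}{3} = \frac{w^{2} - 22}{3} = \frac{-22 + w^{2}}{3} = - \frac{22}{3} + \frac{w^{2}}{3}$)
$s{\left(Q{\left(32,37 \right)} \right)} + y = \left(- \frac{22}{3} + \frac{\left(21 + 32\right)^{2}}{3}\right) - 26140758 = \left(- \frac{22}{3} + \frac{53^{2}}{3}\right) - 26140758 = \left(- \frac{22}{3} + \frac{1}{3} \cdot 2809\right) - 26140758 = \left(- \frac{22}{3} + \frac{2809}{3}\right) - 26140758 = 929 - 26140758 = -26139829$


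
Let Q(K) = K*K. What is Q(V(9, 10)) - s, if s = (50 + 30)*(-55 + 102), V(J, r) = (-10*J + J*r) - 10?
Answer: -3660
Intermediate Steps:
V(J, r) = -10 - 10*J + J*r
Q(K) = K**2
s = 3760 (s = 80*47 = 3760)
Q(V(9, 10)) - s = (-10 - 10*9 + 9*10)**2 - 1*3760 = (-10 - 90 + 90)**2 - 3760 = (-10)**2 - 3760 = 100 - 3760 = -3660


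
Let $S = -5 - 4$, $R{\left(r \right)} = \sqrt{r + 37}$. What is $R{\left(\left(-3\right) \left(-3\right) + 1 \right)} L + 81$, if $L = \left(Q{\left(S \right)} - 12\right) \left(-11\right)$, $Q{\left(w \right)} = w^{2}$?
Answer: $81 - 759 \sqrt{47} \approx -5122.4$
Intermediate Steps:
$R{\left(r \right)} = \sqrt{37 + r}$
$S = -9$ ($S = -5 - 4 = -9$)
$L = -759$ ($L = \left(\left(-9\right)^{2} - 12\right) \left(-11\right) = \left(81 - 12\right) \left(-11\right) = 69 \left(-11\right) = -759$)
$R{\left(\left(-3\right) \left(-3\right) + 1 \right)} L + 81 = \sqrt{37 + \left(\left(-3\right) \left(-3\right) + 1\right)} \left(-759\right) + 81 = \sqrt{37 + \left(9 + 1\right)} \left(-759\right) + 81 = \sqrt{37 + 10} \left(-759\right) + 81 = \sqrt{47} \left(-759\right) + 81 = - 759 \sqrt{47} + 81 = 81 - 759 \sqrt{47}$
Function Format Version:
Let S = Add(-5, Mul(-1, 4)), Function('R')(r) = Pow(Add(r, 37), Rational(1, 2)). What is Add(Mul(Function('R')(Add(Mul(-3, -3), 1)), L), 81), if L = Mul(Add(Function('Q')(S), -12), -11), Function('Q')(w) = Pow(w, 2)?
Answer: Add(81, Mul(-759, Pow(47, Rational(1, 2)))) ≈ -5122.4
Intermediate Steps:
Function('R')(r) = Pow(Add(37, r), Rational(1, 2))
S = -9 (S = Add(-5, -4) = -9)
L = -759 (L = Mul(Add(Pow(-9, 2), -12), -11) = Mul(Add(81, -12), -11) = Mul(69, -11) = -759)
Add(Mul(Function('R')(Add(Mul(-3, -3), 1)), L), 81) = Add(Mul(Pow(Add(37, Add(Mul(-3, -3), 1)), Rational(1, 2)), -759), 81) = Add(Mul(Pow(Add(37, Add(9, 1)), Rational(1, 2)), -759), 81) = Add(Mul(Pow(Add(37, 10), Rational(1, 2)), -759), 81) = Add(Mul(Pow(47, Rational(1, 2)), -759), 81) = Add(Mul(-759, Pow(47, Rational(1, 2))), 81) = Add(81, Mul(-759, Pow(47, Rational(1, 2))))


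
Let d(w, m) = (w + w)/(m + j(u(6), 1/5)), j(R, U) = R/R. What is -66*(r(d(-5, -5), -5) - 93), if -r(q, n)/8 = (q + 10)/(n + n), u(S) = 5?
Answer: 5478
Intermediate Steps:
j(R, U) = 1
d(w, m) = 2*w/(1 + m) (d(w, m) = (w + w)/(m + 1) = (2*w)/(1 + m) = 2*w/(1 + m))
r(q, n) = -4*(10 + q)/n (r(q, n) = -8*(q + 10)/(n + n) = -8*(10 + q)/(2*n) = -8*(10 + q)*1/(2*n) = -4*(10 + q)/n)
-66*(r(d(-5, -5), -5) - 93) = -66*(4*(-10 - 2*(-5)/(1 - 5))/(-5) - 93) = -66*(4*(-⅕)*(-10 - 2*(-5)/(-4)) - 93) = -66*(4*(-⅕)*(-10 - 2*(-5)*(-1)/4) - 93) = -66*(4*(-⅕)*(-10 - 1*5/2) - 93) = -66*(4*(-⅕)*(-10 - 5/2) - 93) = -66*(4*(-⅕)*(-25/2) - 93) = -66*(10 - 93) = -66*(-83) = 5478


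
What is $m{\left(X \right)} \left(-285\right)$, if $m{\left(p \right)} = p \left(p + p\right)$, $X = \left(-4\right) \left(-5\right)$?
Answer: $-228000$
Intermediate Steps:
$X = 20$
$m{\left(p \right)} = 2 p^{2}$ ($m{\left(p \right)} = p 2 p = 2 p^{2}$)
$m{\left(X \right)} \left(-285\right) = 2 \cdot 20^{2} \left(-285\right) = 2 \cdot 400 \left(-285\right) = 800 \left(-285\right) = -228000$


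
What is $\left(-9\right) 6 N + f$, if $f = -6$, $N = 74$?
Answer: $-4002$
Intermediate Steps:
$\left(-9\right) 6 N + f = \left(-9\right) 6 \cdot 74 - 6 = \left(-54\right) 74 - 6 = -3996 - 6 = -4002$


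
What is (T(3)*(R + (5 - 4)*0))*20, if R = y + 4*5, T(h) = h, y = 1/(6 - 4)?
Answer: 1230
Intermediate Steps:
y = ½ (y = 1/2 = ½ ≈ 0.50000)
R = 41/2 (R = ½ + 4*5 = ½ + 20 = 41/2 ≈ 20.500)
(T(3)*(R + (5 - 4)*0))*20 = (3*(41/2 + (5 - 4)*0))*20 = (3*(41/2 + 1*0))*20 = (3*(41/2 + 0))*20 = (3*(41/2))*20 = (123/2)*20 = 1230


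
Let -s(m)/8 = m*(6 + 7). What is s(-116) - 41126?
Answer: -29062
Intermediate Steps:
s(m) = -104*m (s(m) = -8*m*(6 + 7) = -8*m*13 = -104*m)
s(-116) - 41126 = -104*(-116) - 41126 = 12064 - 41126 = -29062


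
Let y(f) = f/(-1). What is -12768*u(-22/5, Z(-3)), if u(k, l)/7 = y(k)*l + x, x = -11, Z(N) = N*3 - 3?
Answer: 28510944/5 ≈ 5.7022e+6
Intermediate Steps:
Z(N) = -3 + 3*N (Z(N) = 3*N - 3 = -3 + 3*N)
y(f) = -f (y(f) = f*(-1) = -f)
u(k, l) = -77 - 7*k*l (u(k, l) = 7*((-k)*l - 11) = 7*(-k*l - 11) = 7*(-11 - k*l) = -77 - 7*k*l)
-12768*u(-22/5, Z(-3)) = -12768*(-77 - 7*(-22/5)*(-3 + 3*(-3))) = -12768*(-77 - 7*(-22*1/5)*(-3 - 9)) = -12768*(-77 - 7*(-22/5)*(-12)) = -12768*(-77 - 1848/5) = -12768*(-2233/5) = 28510944/5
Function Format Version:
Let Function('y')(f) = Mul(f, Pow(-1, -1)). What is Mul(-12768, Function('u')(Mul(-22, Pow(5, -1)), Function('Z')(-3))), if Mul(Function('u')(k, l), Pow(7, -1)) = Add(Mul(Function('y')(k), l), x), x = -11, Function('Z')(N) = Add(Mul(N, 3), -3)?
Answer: Rational(28510944, 5) ≈ 5.7022e+6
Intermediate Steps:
Function('Z')(N) = Add(-3, Mul(3, N)) (Function('Z')(N) = Add(Mul(3, N), -3) = Add(-3, Mul(3, N)))
Function('y')(f) = Mul(-1, f) (Function('y')(f) = Mul(f, -1) = Mul(-1, f))
Function('u')(k, l) = Add(-77, Mul(-7, k, l)) (Function('u')(k, l) = Mul(7, Add(Mul(Mul(-1, k), l), -11)) = Mul(7, Add(Mul(-1, k, l), -11)) = Mul(7, Add(-11, Mul(-1, k, l))) = Add(-77, Mul(-7, k, l)))
Mul(-12768, Function('u')(Mul(-22, Pow(5, -1)), Function('Z')(-3))) = Mul(-12768, Add(-77, Mul(-7, Mul(-22, Pow(5, -1)), Add(-3, Mul(3, -3))))) = Mul(-12768, Add(-77, Mul(-7, Mul(-22, Rational(1, 5)), Add(-3, -9)))) = Mul(-12768, Add(-77, Mul(-7, Rational(-22, 5), -12))) = Mul(-12768, Add(-77, Rational(-1848, 5))) = Mul(-12768, Rational(-2233, 5)) = Rational(28510944, 5)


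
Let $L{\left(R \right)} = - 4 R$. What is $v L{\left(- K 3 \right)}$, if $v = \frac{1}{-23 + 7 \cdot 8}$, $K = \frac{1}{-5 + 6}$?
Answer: $\frac{4}{11} \approx 0.36364$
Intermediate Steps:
$K = 1$ ($K = 1^{-1} = 1$)
$v = \frac{1}{33}$ ($v = \frac{1}{-23 + 56} = \frac{1}{33} \approx 0.030303$)
$v L{\left(- K 3 \right)} = \frac{\left(-4\right) \left(-1\right) 1 \cdot 3}{33} = \frac{\left(-4\right) \left(\left(-1\right) 3\right)}{33} = \frac{\left(-4\right) \left(-3\right)}{33} = \frac{1}{33} \cdot 12 = \frac{4}{11}$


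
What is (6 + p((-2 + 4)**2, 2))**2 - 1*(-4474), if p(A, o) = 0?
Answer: 4510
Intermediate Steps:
(6 + p((-2 + 4)**2, 2))**2 - 1*(-4474) = (6 + 0)**2 - 1*(-4474) = 6**2 + 4474 = 36 + 4474 = 4510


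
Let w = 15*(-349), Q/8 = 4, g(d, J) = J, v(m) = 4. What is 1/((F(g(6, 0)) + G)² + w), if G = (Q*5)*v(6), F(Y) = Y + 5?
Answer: 1/410790 ≈ 2.4343e-6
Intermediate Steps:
Q = 32 (Q = 8*4 = 32)
F(Y) = 5 + Y
w = -5235
G = 640 (G = (32*5)*4 = 160*4 = 640)
1/((F(g(6, 0)) + G)² + w) = 1/(((5 + 0) + 640)² - 5235) = 1/((5 + 640)² - 5235) = 1/(645² - 5235) = 1/(416025 - 5235) = 1/410790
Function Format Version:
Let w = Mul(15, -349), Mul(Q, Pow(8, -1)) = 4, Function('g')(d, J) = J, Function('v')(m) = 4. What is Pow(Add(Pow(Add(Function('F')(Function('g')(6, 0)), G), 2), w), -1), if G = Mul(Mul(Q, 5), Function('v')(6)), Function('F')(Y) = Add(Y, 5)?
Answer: Rational(1, 410790) ≈ 2.4343e-6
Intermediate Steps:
Q = 32 (Q = Mul(8, 4) = 32)
Function('F')(Y) = Add(5, Y)
w = -5235
G = 640 (G = Mul(Mul(32, 5), 4) = Mul(160, 4) = 640)
Pow(Add(Pow(Add(Function('F')(Function('g')(6, 0)), G), 2), w), -1) = Pow(Add(Pow(Add(Add(5, 0), 640), 2), -5235), -1) = Pow(Add(Pow(Add(5, 640), 2), -5235), -1) = Pow(Add(Pow(645, 2), -5235), -1) = Pow(Add(416025, -5235), -1) = Pow(410790, -1) = Rational(1, 410790)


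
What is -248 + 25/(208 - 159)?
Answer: -12127/49 ≈ -247.49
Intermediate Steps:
-248 + 25/(208 - 159) = -248 + 25/49 = -12127/49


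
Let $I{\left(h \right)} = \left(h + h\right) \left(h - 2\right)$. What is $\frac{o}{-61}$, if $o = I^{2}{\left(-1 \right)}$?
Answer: $- \frac{36}{61} \approx -0.59016$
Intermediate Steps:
$I{\left(h \right)} = 2 h \left(-2 + h\right)$
$o = 36$ ($o = \left(2 \left(-1\right) \left(-2 - 1\right)\right)^{2} = \left(2 \left(-1\right) \left(-3\right)\right)^{2} = 6^{2} = 36$)
$\frac{o}{-61} = \frac{1}{-61} \cdot 36 = \left(- \frac{1}{61}\right) 36 = - \frac{36}{61}$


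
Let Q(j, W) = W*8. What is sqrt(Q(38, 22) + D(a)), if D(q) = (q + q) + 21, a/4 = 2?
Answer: sqrt(213) ≈ 14.595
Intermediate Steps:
Q(j, W) = 8*W
a = 8 (a = 4*2 = 8)
D(q) = 21 + 2*q (D(q) = 2*q + 21 = 21 + 2*q)
sqrt(Q(38, 22) + D(a)) = sqrt(8*22 + (21 + 2*8)) = sqrt(176 + (21 + 16)) = sqrt(176 + 37) = sqrt(213)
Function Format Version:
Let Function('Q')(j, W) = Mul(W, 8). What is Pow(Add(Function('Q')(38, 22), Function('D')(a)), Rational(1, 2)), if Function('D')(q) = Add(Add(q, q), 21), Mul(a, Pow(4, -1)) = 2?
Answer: Pow(213, Rational(1, 2)) ≈ 14.595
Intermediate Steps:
Function('Q')(j, W) = Mul(8, W)
a = 8 (a = Mul(4, 2) = 8)
Function('D')(q) = Add(21, Mul(2, q)) (Function('D')(q) = Add(Mul(2, q), 21) = Add(21, Mul(2, q)))
Pow(Add(Function('Q')(38, 22), Function('D')(a)), Rational(1, 2)) = Pow(Add(Mul(8, 22), Add(21, Mul(2, 8))), Rational(1, 2)) = Pow(Add(176, Add(21, 16)), Rational(1, 2)) = Pow(Add(176, 37), Rational(1, 2)) = Pow(213, Rational(1, 2))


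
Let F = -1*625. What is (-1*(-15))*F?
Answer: -9375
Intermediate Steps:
F = -625
(-1*(-15))*F = -1*(-15)*(-625) = 15*(-625) = -9375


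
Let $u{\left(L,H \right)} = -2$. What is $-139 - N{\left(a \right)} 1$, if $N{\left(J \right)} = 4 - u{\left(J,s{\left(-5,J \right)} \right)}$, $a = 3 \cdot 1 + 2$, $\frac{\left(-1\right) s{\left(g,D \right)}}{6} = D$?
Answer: $-145$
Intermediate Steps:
$s{\left(g,D \right)} = - 6 D$
$a = 5$ ($a = 3 + 2 = 5$)
$N{\left(J \right)} = 6$ ($N{\left(J \right)} = 4 - -2 = 4 + 2 = 6$)
$-139 - N{\left(a \right)} 1 = -139 - 6 \cdot 1 = -139 - 6 = -145$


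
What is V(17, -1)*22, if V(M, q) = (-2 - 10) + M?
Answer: 110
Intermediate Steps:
V(M, q) = -12 + M
V(17, -1)*22 = (-12 + 17)*22 = 5*22 = 110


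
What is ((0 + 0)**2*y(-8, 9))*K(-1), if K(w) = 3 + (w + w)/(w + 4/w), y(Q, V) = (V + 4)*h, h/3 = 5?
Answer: 0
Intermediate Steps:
h = 15 (h = 3*5 = 15)
y(Q, V) = 60 + 15*V (y(Q, V) = (V + 4)*15 = (4 + V)*15 = 60 + 15*V)
K(w) = 3 + 2*w/(w + 4/w) (K(w) = 3 + (2*w)/(w + 4/w) = 3 + 2*w/(w + 4/w))
((0 + 0)**2*y(-8, 9))*K(-1) = ((0 + 0)**2*(60 + 15*9))*((12 + 5*(-1)**2)/(4 + (-1)**2)) = (0**2*(60 + 135))*((12 + 5*1)/(4 + 1)) = (0*195)*((12 + 5)/5) = 0*((1/5)*17) = 0*(17/5) = 0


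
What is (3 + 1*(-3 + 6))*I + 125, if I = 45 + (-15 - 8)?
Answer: 257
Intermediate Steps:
I = 22 (I = 45 - 23 = 22)
(3 + 1*(-3 + 6))*I + 125 = (3 + 1*(-3 + 6))*22 + 125 = (3 + 1*3)*22 + 125 = (3 + 3)*22 + 125 = 6*22 + 125 = 132 + 125 = 257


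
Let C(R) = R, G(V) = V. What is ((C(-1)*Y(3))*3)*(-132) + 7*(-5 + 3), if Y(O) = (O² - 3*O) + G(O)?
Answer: 1174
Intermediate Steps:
Y(O) = O² - 2*O (Y(O) = (O² - 3*O) + O = O² - 2*O)
((C(-1)*Y(3))*3)*(-132) + 7*(-5 + 3) = (-3*(-2 + 3)*3)*(-132) + 7*(-5 + 3) = (-3*3)*(-132) + 7*(-2) = (-1*3*3)*(-132) - 14 = -3*3*(-132) - 14 = -9*(-132) - 14 = 1188 - 14 = 1174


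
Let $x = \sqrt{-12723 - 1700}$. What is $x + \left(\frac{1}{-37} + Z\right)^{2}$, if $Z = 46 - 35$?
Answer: $\frac{164836}{1369} + i \sqrt{14423} \approx 120.41 + 120.1 i$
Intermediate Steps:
$Z = 11$ ($Z = 46 - 35 = 11$)
$x = i \sqrt{14423}$ ($x = \sqrt{-14423} = i \sqrt{14423} \approx 120.1 i$)
$x + \left(\frac{1}{-37} + Z\right)^{2} = i \sqrt{14423} + \left(\frac{1}{-37} + 11\right)^{2} = i \sqrt{14423} + \left(- \frac{1}{37} + 11\right)^{2} = i \sqrt{14423} + \left(\frac{406}{37}\right)^{2} = i \sqrt{14423} + \frac{164836}{1369} = \frac{164836}{1369} + i \sqrt{14423}$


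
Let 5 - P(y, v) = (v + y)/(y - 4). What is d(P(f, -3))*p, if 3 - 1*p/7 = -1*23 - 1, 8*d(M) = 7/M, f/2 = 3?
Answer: 189/4 ≈ 47.250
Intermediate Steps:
f = 6 (f = 2*3 = 6)
P(y, v) = 5 - (v + y)/(-4 + y) (P(y, v) = 5 - (v + y)/(y - 4) = 5 - (v + y)/(-4 + y))
d(M) = 7/(8*M) (d(M) = (7/M)/8 = 7/(8*M))
p = 189 (p = 21 - 7*(-1*23 - 1) = 21 - 7*(-23 - 1) = 21 - 7*(-24) = 21 + 168 = 189)
d(P(f, -3))*p = (7/(8*(((-20 - 1*(-3) + 4*6)/(-4 + 6)))))*189 = (7/(8*(((-20 + 3 + 24)/2))))*189 = (7/(8*(((1/2)*7))))*189 = (7/(8*(7/2)))*189 = ((7/8)*(2/7))*189 = (1/4)*189 = 189/4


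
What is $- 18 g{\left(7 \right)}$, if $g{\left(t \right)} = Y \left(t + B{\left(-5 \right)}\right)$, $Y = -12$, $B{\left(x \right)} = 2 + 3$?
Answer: $2592$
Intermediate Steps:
$B{\left(x \right)} = 5$
$g{\left(t \right)} = -60 - 12 t$ ($g{\left(t \right)} = - 12 \left(t + 5\right) = - 12 \left(5 + t\right) = -60 - 12 t$)
$- 18 g{\left(7 \right)} = - 18 \left(-60 - 84\right) = \left(-18\right) \left(-144\right) = 2592$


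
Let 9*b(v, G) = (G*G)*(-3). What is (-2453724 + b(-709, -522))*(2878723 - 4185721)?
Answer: 3325724374896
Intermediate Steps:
b(v, G) = -G²/3 (b(v, G) = ((G*G)*(-3))/9 = (G²*(-3))/9 = (-3*G²)/9 = -G²/3)
(-2453724 + b(-709, -522))*(2878723 - 4185721) = (-2453724 - ⅓*(-522)²)*(2878723 - 4185721) = (-2453724 - ⅓*272484)*(-1306998) = (-2453724 - 90828)*(-1306998) = -2544552*(-1306998) = 3325724374896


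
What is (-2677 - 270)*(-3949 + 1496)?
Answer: 7228991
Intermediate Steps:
(-2677 - 270)*(-3949 + 1496) = -2947*(-2453) = 7228991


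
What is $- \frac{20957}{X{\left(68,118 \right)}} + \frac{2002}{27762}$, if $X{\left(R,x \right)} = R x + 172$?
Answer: $- \frac{13461901}{5417556} \approx -2.4849$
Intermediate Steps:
$X{\left(R,x \right)} = 172 + R x$
$- \frac{20957}{X{\left(68,118 \right)}} + \frac{2002}{27762} = - \frac{20957}{172 + 68 \cdot 118} + \frac{2002}{27762} = - \frac{20957}{172 + 8024} + 2002 \cdot \frac{1}{27762} = - \frac{20957}{8196} + \frac{143}{1983} = - \frac{13461901}{5417556}$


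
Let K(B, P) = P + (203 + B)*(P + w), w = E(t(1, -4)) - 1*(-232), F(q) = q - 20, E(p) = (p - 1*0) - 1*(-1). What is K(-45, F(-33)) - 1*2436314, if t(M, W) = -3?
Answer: -2408401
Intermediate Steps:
E(p) = 1 + p (E(p) = (p + 0) + 1 = p + 1 = 1 + p)
F(q) = -20 + q
w = 230 (w = (1 - 3) - 1*(-232) = -2 + 232 = 230)
K(B, P) = P + (203 + B)*(230 + P) (K(B, P) = P + (203 + B)*(P + 230) = P + (203 + B)*(230 + P))
K(-45, F(-33)) - 1*2436314 = (46690 + 204*(-20 - 33) + 230*(-45) - 45*(-20 - 33)) - 1*2436314 = (46690 + 204*(-53) - 10350 - 45*(-53)) - 2436314 = (46690 - 10812 - 10350 + 2385) - 2436314 = 27913 - 2436314 = -2408401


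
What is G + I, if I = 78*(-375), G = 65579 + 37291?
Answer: 73620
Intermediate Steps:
G = 102870
I = -29250
G + I = 102870 - 29250 = 73620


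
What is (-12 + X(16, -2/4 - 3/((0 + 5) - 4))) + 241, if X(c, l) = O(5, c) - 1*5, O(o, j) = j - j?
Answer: 224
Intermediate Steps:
O(o, j) = 0
X(c, l) = -5 (X(c, l) = 0 - 1*5 = 0 - 5 = -5)
(-12 + X(16, -2/4 - 3/((0 + 5) - 4))) + 241 = (-12 - 5) + 241 = -17 + 241 = 224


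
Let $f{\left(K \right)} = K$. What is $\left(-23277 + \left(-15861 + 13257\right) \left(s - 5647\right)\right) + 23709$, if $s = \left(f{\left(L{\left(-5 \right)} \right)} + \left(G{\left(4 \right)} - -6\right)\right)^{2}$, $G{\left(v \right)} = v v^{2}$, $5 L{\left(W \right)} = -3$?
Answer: $\frac{54085464}{25} \approx 2.1634 \cdot 10^{6}$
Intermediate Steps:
$L{\left(W \right)} = - \frac{3}{5}$ ($L{\left(W \right)} = \frac{1}{5} \left(-3\right) = - \frac{3}{5}$)
$G{\left(v \right)} = v^{3}$
$s = \frac{120409}{25}$ ($s = \left(- \frac{3}{5} - \left(-6 - 4^{3}\right)\right)^{2} = \left(- \frac{3}{5} + \left(64 + 6\right)\right)^{2} = \left(- \frac{3}{5} + 70\right)^{2} = \left(\frac{347}{5}\right)^{2} = \frac{120409}{25} \approx 4816.4$)
$\left(-23277 + \left(-15861 + 13257\right) \left(s - 5647\right)\right) + 23709 = \left(-23277 + \left(-15861 + 13257\right) \left(\frac{120409}{25} - 5647\right)\right) + 23709 = \left(-23277 - - \frac{54074664}{25}\right) + 23709 = \left(-23277 + \frac{54074664}{25}\right) + 23709 = \frac{53492739}{25} + 23709 = \frac{54085464}{25}$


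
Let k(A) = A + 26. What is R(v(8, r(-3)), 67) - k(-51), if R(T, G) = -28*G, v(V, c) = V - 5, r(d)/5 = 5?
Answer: -1851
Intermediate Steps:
r(d) = 25 (r(d) = 5*5 = 25)
v(V, c) = -5 + V
k(A) = 26 + A
R(v(8, r(-3)), 67) - k(-51) = -28*67 - (26 - 51) = -1876 - 1*(-25) = -1876 + 25 = -1851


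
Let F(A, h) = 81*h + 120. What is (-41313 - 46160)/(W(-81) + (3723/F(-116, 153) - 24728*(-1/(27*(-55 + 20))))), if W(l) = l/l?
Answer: 344783139435/98026148 ≈ 3517.3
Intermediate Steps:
F(A, h) = 120 + 81*h
W(l) = 1
(-41313 - 46160)/(W(-81) + (3723/F(-116, 153) - 24728*(-1/(27*(-55 + 20))))) = (-41313 - 46160)/(1 + (3723/(120 + 81*153) - 24728*(-1/(27*(-55 + 20))))) = -87473/(1 + (3723/(120 + 12393) - 24728/((-35*(-27))))) = -87473/(1 + (3723/12513 - 24728/945)) = -87473/(1 + (3723*(1/12513) - 24728*1/945)) = -87473/(1 + (1241/4171 - 24728/945)) = -87473/(1 - 101967743/3941595) = -87473/(-98026148/3941595) = -87473*(-3941595/98026148) = 344783139435/98026148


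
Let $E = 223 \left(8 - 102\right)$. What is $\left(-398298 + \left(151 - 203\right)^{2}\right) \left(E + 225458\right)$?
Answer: $-80897390624$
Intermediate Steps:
$E = -20962$ ($E = 223 \left(-94\right) = -20962$)
$\left(-398298 + \left(151 - 203\right)^{2}\right) \left(E + 225458\right) = \left(-398298 + \left(151 - 203\right)^{2}\right) \left(-20962 + 225458\right) = \left(-398298 + \left(-52\right)^{2}\right) 204496 = \left(-398298 + 2704\right) 204496 = \left(-395594\right) 204496 = -80897390624$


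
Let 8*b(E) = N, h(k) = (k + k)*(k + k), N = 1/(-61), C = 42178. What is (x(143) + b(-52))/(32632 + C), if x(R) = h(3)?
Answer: 17567/36507280 ≈ 0.00048119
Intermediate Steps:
N = -1/61 ≈ -0.016393
h(k) = 4*k² (h(k) = (2*k)*(2*k) = 4*k²)
b(E) = -1/488 (b(E) = (⅛)*(-1/61) = -1/488)
x(R) = 36 (x(R) = 4*3² = 4*9 = 36)
(x(143) + b(-52))/(32632 + C) = (36 - 1/488)/(32632 + 42178) = (17567/488)/74810 = (17567/488)*(1/74810) = 17567/36507280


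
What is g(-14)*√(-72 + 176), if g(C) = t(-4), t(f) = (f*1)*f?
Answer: 32*√26 ≈ 163.17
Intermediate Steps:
t(f) = f² (t(f) = f*f = f²)
g(C) = 16 (g(C) = (-4)² = 16)
g(-14)*√(-72 + 176) = 16*√(-72 + 176) = 16*√104 = 16*(2*√26) = 32*√26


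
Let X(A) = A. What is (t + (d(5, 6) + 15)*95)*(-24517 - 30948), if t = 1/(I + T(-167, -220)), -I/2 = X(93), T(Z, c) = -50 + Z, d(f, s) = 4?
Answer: -40346017510/403 ≈ -1.0011e+8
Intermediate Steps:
I = -186 (I = -2*93 = -186)
t = -1/403 (t = 1/(-186 + (-50 - 167)) = 1/(-186 - 217) = 1/(-403) = -1/403 ≈ -0.0024814)
(t + (d(5, 6) + 15)*95)*(-24517 - 30948) = (-1/403 + (4 + 15)*95)*(-24517 - 30948) = (-1/403 + 19*95)*(-55465) = (-1/403 + 1805)*(-55465) = (727414/403)*(-55465) = -40346017510/403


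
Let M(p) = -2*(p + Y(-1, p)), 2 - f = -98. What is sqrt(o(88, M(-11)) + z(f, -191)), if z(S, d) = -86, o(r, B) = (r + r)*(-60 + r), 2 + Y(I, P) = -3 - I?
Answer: 3*sqrt(538) ≈ 69.584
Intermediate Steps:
Y(I, P) = -5 - I (Y(I, P) = -2 + (-3 - I) = -5 - I)
f = 100 (f = 2 - 1*(-98) = 2 + 98 = 100)
M(p) = 8 - 2*p (M(p) = -2*(p + (-5 - 1*(-1))) = -2*(p + (-5 + 1)) = -2*(p - 4) = -2*(-4 + p) = 8 - 2*p)
o(r, B) = 2*r*(-60 + r) (o(r, B) = (2*r)*(-60 + r) = 2*r*(-60 + r))
sqrt(o(88, M(-11)) + z(f, -191)) = sqrt(2*88*(-60 + 88) - 86) = sqrt(2*88*28 - 86) = sqrt(4928 - 86) = sqrt(4842) = 3*sqrt(538)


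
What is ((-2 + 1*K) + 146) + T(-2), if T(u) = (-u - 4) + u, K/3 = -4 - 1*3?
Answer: 119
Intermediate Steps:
K = -21 (K = 3*(-4 - 1*3) = 3*(-4 - 3) = 3*(-7) = -21)
T(u) = -4 (T(u) = (-4 - u) + u = -4)
((-2 + 1*K) + 146) + T(-2) = ((-2 + 1*(-21)) + 146) - 4 = ((-2 - 21) + 146) - 4 = (-23 + 146) - 4 = 123 - 4 = 119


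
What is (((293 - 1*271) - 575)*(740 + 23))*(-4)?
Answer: 1687756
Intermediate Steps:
(((293 - 1*271) - 575)*(740 + 23))*(-4) = (((293 - 271) - 575)*763)*(-4) = ((22 - 575)*763)*(-4) = -553*763*(-4) = -421939*(-4) = 1687756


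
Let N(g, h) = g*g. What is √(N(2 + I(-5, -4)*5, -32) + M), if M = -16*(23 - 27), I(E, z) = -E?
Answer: √793 ≈ 28.160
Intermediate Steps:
N(g, h) = g²
M = 64 (M = -16*(-4) = 64)
√(N(2 + I(-5, -4)*5, -32) + M) = √((2 - 1*(-5)*5)² + 64) = √((2 + 5*5)² + 64) = √((2 + 25)² + 64) = √(27² + 64) = √(729 + 64) = √793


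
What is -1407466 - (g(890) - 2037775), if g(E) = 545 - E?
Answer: 630654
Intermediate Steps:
-1407466 - (g(890) - 2037775) = -1407466 - ((545 - 1*890) - 2037775) = -1407466 - ((545 - 890) - 2037775) = -1407466 - (-345 - 2037775) = -1407466 - 1*(-2038120) = -1407466 + 2038120 = 630654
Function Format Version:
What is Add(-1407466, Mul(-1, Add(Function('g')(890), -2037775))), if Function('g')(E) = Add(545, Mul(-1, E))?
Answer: 630654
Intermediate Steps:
Add(-1407466, Mul(-1, Add(Function('g')(890), -2037775))) = Add(-1407466, Mul(-1, Add(Add(545, Mul(-1, 890)), -2037775))) = Add(-1407466, Mul(-1, Add(Add(545, -890), -2037775))) = Add(-1407466, Mul(-1, Add(-345, -2037775))) = Add(-1407466, Mul(-1, -2038120)) = Add(-1407466, 2038120) = 630654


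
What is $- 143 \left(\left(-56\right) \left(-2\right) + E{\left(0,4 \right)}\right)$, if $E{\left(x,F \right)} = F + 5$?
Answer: $-17303$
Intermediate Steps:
$E{\left(x,F \right)} = 5 + F$
$- 143 \left(\left(-56\right) \left(-2\right) + E{\left(0,4 \right)}\right) = - 143 \left(\left(-56\right) \left(-2\right) + \left(5 + 4\right)\right) = - 143 \left(112 + 9\right) = \left(-143\right) 121 = -17303$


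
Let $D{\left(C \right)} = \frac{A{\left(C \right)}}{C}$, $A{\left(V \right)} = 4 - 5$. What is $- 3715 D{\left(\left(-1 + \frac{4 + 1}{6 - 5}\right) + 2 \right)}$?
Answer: $\frac{3715}{6} \approx 619.17$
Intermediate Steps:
$A{\left(V \right)} = -1$ ($A{\left(V \right)} = 4 - 5 = -1$)
$D{\left(C \right)} = - \frac{1}{C}$
$- 3715 D{\left(\left(-1 + \frac{4 + 1}{6 - 5}\right) + 2 \right)} = - 3715 \left(- \frac{1}{\left(-1 + \frac{4 + 1}{6 - 5}\right) + 2}\right) = - 3715 \left(- \frac{1}{\left(-1 + \frac{5}{1}\right) + 2}\right) = - 3715 \left(- \frac{1}{\left(-1 + 5 \cdot 1\right) + 2}\right) = - 3715 \left(- \frac{1}{\left(-1 + 5\right) + 2}\right) = - 3715 \left(- \frac{1}{4 + 2}\right) = - 3715 \left(- \frac{1}{6}\right) = - 3715 \left(\left(-1\right) \frac{1}{6}\right) = \left(-3715\right) \left(- \frac{1}{6}\right) = \frac{3715}{6}$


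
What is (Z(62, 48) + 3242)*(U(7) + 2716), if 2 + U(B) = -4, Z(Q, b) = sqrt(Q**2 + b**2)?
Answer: 8785820 + 5420*sqrt(1537) ≈ 8.9983e+6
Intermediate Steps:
U(B) = -6 (U(B) = -2 - 4 = -6)
(Z(62, 48) + 3242)*(U(7) + 2716) = (sqrt(62**2 + 48**2) + 3242)*(-6 + 2716) = (sqrt(3844 + 2304) + 3242)*2710 = (sqrt(6148) + 3242)*2710 = (2*sqrt(1537) + 3242)*2710 = (3242 + 2*sqrt(1537))*2710 = 8785820 + 5420*sqrt(1537)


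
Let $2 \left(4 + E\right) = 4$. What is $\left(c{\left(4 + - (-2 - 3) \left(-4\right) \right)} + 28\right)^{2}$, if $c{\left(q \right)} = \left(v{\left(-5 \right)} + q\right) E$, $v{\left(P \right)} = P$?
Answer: $4900$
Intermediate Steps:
$E = -2$ ($E = -4 + \frac{1}{2} \cdot 4 = -4 + 2 = -2$)
$c{\left(q \right)} = 10 - 2 q$ ($c{\left(q \right)} = \left(-5 + q\right) \left(-2\right) = 10 - 2 q$)
$\left(c{\left(4 + - (-2 - 3) \left(-4\right) \right)} + 28\right)^{2} = \left(\left(10 - 2 \left(4 + - (-2 - 3) \left(-4\right)\right)\right) + 28\right)^{2} = \left(\left(10 - 2 \left(4 + \left(-1\right) \left(-5\right) \left(-4\right)\right)\right) + 28\right)^{2} = \left(\left(10 - 2 \left(4 + 5 \left(-4\right)\right)\right) + 28\right)^{2} = \left(\left(10 - 2 \left(4 - 20\right)\right) + 28\right)^{2} = \left(\left(10 - -32\right) + 28\right)^{2} = \left(\left(10 + 32\right) + 28\right)^{2} = \left(42 + 28\right)^{2} = 70^{2} = 4900$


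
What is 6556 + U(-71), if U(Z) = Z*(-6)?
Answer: 6982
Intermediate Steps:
U(Z) = -6*Z
6556 + U(-71) = 6556 - 6*(-71) = 6556 + 426 = 6982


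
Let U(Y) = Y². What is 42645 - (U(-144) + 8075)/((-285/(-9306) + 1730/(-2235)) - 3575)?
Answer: 70492770105633/1652701459 ≈ 42653.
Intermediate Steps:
42645 - (U(-144) + 8075)/((-285/(-9306) + 1730/(-2235)) - 3575) = 42645 - ((-144)² + 8075)/((-285/(-9306) + 1730/(-2235)) - 3575) = 42645 - (20736 + 8075)/((-285*(-1/9306) + 1730*(-1/2235)) - 3575) = 42645 - 28811/((95/3102 - 346/447) - 3575) = 42645 - 28811/(-343609/462198 - 3575) = 42645 - 28811/(-1652701459/462198) = 42645 - 28811*(-462198)/1652701459 = 42645 - 1*(-13316386578/1652701459) = 42645 + 13316386578/1652701459 = 70492770105633/1652701459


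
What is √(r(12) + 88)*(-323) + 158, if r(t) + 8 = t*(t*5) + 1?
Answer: 158 - 969*√89 ≈ -8983.5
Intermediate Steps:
r(t) = -7 + 5*t² (r(t) = -8 + (t*(t*5) + 1) = -8 + (t*(5*t) + 1) = -8 + (5*t² + 1) = -8 + (1 + 5*t²) = -7 + 5*t²)
√(r(12) + 88)*(-323) + 158 = √((-7 + 5*12²) + 88)*(-323) + 158 = √((-7 + 5*144) + 88)*(-323) + 158 = √((-7 + 720) + 88)*(-323) + 158 = √(713 + 88)*(-323) + 158 = √801*(-323) + 158 = (3*√89)*(-323) + 158 = -969*√89 + 158 = 158 - 969*√89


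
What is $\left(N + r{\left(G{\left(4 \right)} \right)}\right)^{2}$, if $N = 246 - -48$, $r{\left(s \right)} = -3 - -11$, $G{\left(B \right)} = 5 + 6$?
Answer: $91204$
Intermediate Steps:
$G{\left(B \right)} = 11$
$r{\left(s \right)} = 8$ ($r{\left(s \right)} = -3 + 11 = 8$)
$N = 294$ ($N = 246 + 48 = 294$)
$\left(N + r{\left(G{\left(4 \right)} \right)}\right)^{2} = \left(294 + 8\right)^{2} = 302^{2} = 91204$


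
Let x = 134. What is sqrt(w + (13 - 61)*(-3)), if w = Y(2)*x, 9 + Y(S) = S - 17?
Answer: 32*I*sqrt(3) ≈ 55.426*I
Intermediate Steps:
Y(S) = -26 + S (Y(S) = -9 + (S - 17) = -9 + (-17 + S) = -26 + S)
w = -3216 (w = (-26 + 2)*134 = -24*134 = -3216)
sqrt(w + (13 - 61)*(-3)) = sqrt(-3216 + (13 - 61)*(-3)) = sqrt(-3216 - 48*(-3)) = sqrt(-3216 + 144) = sqrt(-3072) = 32*I*sqrt(3)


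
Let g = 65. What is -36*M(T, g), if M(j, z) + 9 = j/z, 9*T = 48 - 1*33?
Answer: 4200/13 ≈ 323.08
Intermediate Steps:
T = 5/3 (T = (48 - 1*33)/9 = (48 - 33)/9 = (⅑)*15 = 5/3 ≈ 1.6667)
M(j, z) = -9 + j/z
-36*M(T, g) = -36*(-9 + (5/3)/65) = -36*(-9 + (5/3)*(1/65)) = -36*(-9 + 1/39) = -36*(-350/39) = 4200/13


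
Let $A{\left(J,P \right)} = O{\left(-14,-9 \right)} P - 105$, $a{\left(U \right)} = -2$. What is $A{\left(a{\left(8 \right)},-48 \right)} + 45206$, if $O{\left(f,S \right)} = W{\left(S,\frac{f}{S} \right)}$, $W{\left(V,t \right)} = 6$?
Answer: $44813$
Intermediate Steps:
$O{\left(f,S \right)} = 6$
$A{\left(J,P \right)} = -105 + 6 P$ ($A{\left(J,P \right)} = 6 P - 105 = -105 + 6 P$)
$A{\left(a{\left(8 \right)},-48 \right)} + 45206 = \left(-105 + 6 \left(-48\right)\right) + 45206 = \left(-105 - 288\right) + 45206 = -393 + 45206 = 44813$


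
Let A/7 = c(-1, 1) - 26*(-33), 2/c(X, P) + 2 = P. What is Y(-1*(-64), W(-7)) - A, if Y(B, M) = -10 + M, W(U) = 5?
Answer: -5997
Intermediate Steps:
c(X, P) = 2/(-2 + P)
A = 5992 (A = 7*(2/(-2 + 1) - 26*(-33)) = 7*(2/(-1) + 858) = 7*(2*(-1) + 858) = 7*(-2 + 858) = 7*856 = 5992)
Y(-1*(-64), W(-7)) - A = (-10 + 5) - 1*5992 = -5 - 5992 = -5997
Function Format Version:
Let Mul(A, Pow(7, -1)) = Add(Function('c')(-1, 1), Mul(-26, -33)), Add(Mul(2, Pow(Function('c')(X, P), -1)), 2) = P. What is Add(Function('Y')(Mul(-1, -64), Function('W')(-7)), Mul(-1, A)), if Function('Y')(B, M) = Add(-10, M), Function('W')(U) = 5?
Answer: -5997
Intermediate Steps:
Function('c')(X, P) = Mul(2, Pow(Add(-2, P), -1))
A = 5992 (A = Mul(7, Add(Mul(2, Pow(Add(-2, 1), -1)), Mul(-26, -33))) = Mul(7, Add(Mul(2, Pow(-1, -1)), 858)) = Mul(7, Add(Mul(2, -1), 858)) = Mul(7, Add(-2, 858)) = Mul(7, 856) = 5992)
Add(Function('Y')(Mul(-1, -64), Function('W')(-7)), Mul(-1, A)) = Add(Add(-10, 5), Mul(-1, 5992)) = Add(-5, -5992) = -5997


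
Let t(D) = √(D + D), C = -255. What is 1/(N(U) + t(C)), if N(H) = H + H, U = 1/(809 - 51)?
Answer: 379/73256911 - 143641*I*√510/73256911 ≈ 5.1736e-6 - 0.044281*I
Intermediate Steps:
U = 1/758 ≈ 0.0013193
N(H) = 2*H
t(D) = √2*√D (t(D) = √(2*D) = √2*√D)
1/(N(U) + t(C)) = 1/(2*(1/758) + √2*√(-255)) = 1/(1/379 + √2*(I*√255)) = 1/(1/379 + I*√510)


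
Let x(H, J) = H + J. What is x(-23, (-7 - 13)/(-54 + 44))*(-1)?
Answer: 21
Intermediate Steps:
x(-23, (-7 - 13)/(-54 + 44))*(-1) = (-23 + (-7 - 13)/(-54 + 44))*(-1) = (-23 - 20/(-10))*(-1) = (-23 - 20*(-⅒))*(-1) = (-23 + 2)*(-1) = -21*(-1) = 21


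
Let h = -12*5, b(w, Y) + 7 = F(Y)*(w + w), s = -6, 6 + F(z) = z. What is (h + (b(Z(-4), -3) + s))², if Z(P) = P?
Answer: 1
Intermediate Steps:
F(z) = -6 + z
b(w, Y) = -7 + 2*w*(-6 + Y) (b(w, Y) = -7 + (-6 + Y)*(w + w) = -7 + (-6 + Y)*(2*w) = -7 + 2*w*(-6 + Y))
h = -60
(h + (b(Z(-4), -3) + s))² = (-60 + ((-7 + 2*(-4)*(-6 - 3)) - 6))² = (-60 + ((-7 + 2*(-4)*(-9)) - 6))² = (-60 + ((-7 + 72) - 6))² = (-60 + (65 - 6))² = (-60 + 59)² = (-1)² = 1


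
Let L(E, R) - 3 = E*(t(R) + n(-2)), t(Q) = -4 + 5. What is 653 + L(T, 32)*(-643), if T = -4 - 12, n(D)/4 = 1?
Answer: 50164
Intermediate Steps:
t(Q) = 1
n(D) = 4 (n(D) = 4*1 = 4)
T = -16
L(E, R) = 3 + 5*E (L(E, R) = 3 + E*(1 + 4) = 3 + E*5 = 3 + 5*E)
653 + L(T, 32)*(-643) = 653 + (3 + 5*(-16))*(-643) = 653 + (3 - 80)*(-643) = 653 - 77*(-643) = 653 + 49511 = 50164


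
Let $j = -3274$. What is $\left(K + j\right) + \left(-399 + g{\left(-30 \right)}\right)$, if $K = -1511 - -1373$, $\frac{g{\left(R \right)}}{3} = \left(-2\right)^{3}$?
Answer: $-3835$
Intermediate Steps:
$g{\left(R \right)} = -24$ ($g{\left(R \right)} = 3 \left(-2\right)^{3} = 3 \left(-8\right) = -24$)
$K = -138$ ($K = -1511 + 1373 = -138$)
$\left(K + j\right) + \left(-399 + g{\left(-30 \right)}\right) = \left(-138 - 3274\right) - 423 = -3412 - 423 = -3835$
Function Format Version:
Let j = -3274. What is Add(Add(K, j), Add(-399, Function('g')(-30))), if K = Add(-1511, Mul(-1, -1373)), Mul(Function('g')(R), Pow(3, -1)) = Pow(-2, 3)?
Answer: -3835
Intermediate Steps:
Function('g')(R) = -24 (Function('g')(R) = Mul(3, Pow(-2, 3)) = Mul(3, -8) = -24)
K = -138 (K = Add(-1511, 1373) = -138)
Add(Add(K, j), Add(-399, Function('g')(-30))) = Add(Add(-138, -3274), Add(-399, -24)) = Add(-3412, -423) = -3835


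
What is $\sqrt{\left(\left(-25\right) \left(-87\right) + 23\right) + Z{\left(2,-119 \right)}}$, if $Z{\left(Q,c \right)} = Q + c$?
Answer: $\sqrt{2081} \approx 45.618$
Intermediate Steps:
$\sqrt{\left(\left(-25\right) \left(-87\right) + 23\right) + Z{\left(2,-119 \right)}} = \sqrt{\left(\left(-25\right) \left(-87\right) + 23\right) + \left(2 - 119\right)} = \sqrt{\left(2175 + 23\right) - 117} = \sqrt{2198 - 117} = \sqrt{2081}$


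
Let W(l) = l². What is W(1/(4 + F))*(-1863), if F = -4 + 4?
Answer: -1863/16 ≈ -116.44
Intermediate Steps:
F = 0
W(1/(4 + F))*(-1863) = (1/(4 + 0))²*(-1863) = (1/4)²*(-1863) = (¼)²*(-1863) = (1/16)*(-1863) = -1863/16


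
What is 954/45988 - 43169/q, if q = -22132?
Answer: 501592475/254451604 ≈ 1.9713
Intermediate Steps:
954/45988 - 43169/q = 954/45988 - 43169/(-22132) = 954*(1/45988) - 43169*(-1/22132) = 477/22994 + 43169/22132 = 501592475/254451604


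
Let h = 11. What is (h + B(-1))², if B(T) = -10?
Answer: 1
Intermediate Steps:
(h + B(-1))² = (11 - 10)² = 1² = 1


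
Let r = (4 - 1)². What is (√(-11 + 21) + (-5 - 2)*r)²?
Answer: (63 - √10)² ≈ 3580.6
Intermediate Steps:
r = 9 (r = 3² = 9)
(√(-11 + 21) + (-5 - 2)*r)² = (√(-11 + 21) + (-5 - 2)*9)² = (√10 - 7*9)² = (√10 - 63)² = (-63 + √10)²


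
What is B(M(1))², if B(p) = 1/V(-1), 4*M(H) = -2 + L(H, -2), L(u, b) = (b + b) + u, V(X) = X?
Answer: 1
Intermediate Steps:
L(u, b) = u + 2*b (L(u, b) = 2*b + u = u + 2*b)
M(H) = -3/2 + H/4 (M(H) = (-2 + (H + 2*(-2)))/4 = (-2 + (H - 4))/4 = (-2 + (-4 + H))/4 = (-6 + H)/4 = -3/2 + H/4)
B(p) = -1 (B(p) = 1/(-1) = -1)
B(M(1))² = (-1)² = 1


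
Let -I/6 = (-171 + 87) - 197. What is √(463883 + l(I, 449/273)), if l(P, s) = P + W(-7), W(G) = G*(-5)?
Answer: 2*√116401 ≈ 682.35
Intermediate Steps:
I = 1686 (I = -6*((-171 + 87) - 197) = -6*(-84 - 197) = -6*(-281) = 1686)
W(G) = -5*G
l(P, s) = 35 + P (l(P, s) = P - 5*(-7) = P + 35 = 35 + P)
√(463883 + l(I, 449/273)) = √(463883 + (35 + 1686)) = √(463883 + 1721) = √465604 = 2*√116401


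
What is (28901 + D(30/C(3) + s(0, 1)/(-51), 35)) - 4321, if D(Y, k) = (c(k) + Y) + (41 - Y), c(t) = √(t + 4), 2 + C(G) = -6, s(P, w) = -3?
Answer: 24621 + √39 ≈ 24627.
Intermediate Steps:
C(G) = -8 (C(G) = -2 - 6 = -8)
c(t) = √(4 + t)
D(Y, k) = 41 + √(4 + k) (D(Y, k) = (√(4 + k) + Y) + (41 - Y) = (Y + √(4 + k)) + (41 - Y) = 41 + √(4 + k))
(28901 + D(30/C(3) + s(0, 1)/(-51), 35)) - 4321 = (28901 + (41 + √(4 + 35))) - 4321 = (28901 + (41 + √39)) - 4321 = (28942 + √39) - 4321 = 24621 + √39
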